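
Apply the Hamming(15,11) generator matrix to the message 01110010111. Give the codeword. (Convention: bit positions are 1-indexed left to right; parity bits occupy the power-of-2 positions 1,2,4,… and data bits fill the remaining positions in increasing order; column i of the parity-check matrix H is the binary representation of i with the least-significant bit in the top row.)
Codeword c = d · G (mod 2), d = 01110010111:
  c[0] = d·G[:,0] = (01110010111)·(11011010101) mod 2 = 0+1+0+1+0+0+1+0+1+0+1 mod 2 = 1
  c[1] = d·G[:,1] = (01110010111)·(10110110011) mod 2 = 0+0+1+1+0+0+1+0+0+1+1 mod 2 = 1
  c[2] = d·G[:,2] = (01110010111)·(10000000000) mod 2 = 0+0+0+0+0+0+0+0+0+0+0 mod 2 = 0
  c[3] = d·G[:,3] = (01110010111)·(01110001111) mod 2 = 0+1+1+1+0+0+0+0+1+1+1 mod 2 = 0
  c[4] = d·G[:,4] = (01110010111)·(01000000000) mod 2 = 0+1+0+0+0+0+0+0+0+0+0 mod 2 = 1
  c[5] = d·G[:,5] = (01110010111)·(00100000000) mod 2 = 0+0+1+0+0+0+0+0+0+0+0 mod 2 = 1
  c[6] = d·G[:,6] = (01110010111)·(00010000000) mod 2 = 0+0+0+1+0+0+0+0+0+0+0 mod 2 = 1
  c[7] = d·G[:,7] = (01110010111)·(00001111111) mod 2 = 0+0+0+0+0+0+1+0+1+1+1 mod 2 = 0
  c[8] = d·G[:,8] = (01110010111)·(00001000000) mod 2 = 0+0+0+0+0+0+0+0+0+0+0 mod 2 = 0
  c[9] = d·G[:,9] = (01110010111)·(00000100000) mod 2 = 0+0+0+0+0+0+0+0+0+0+0 mod 2 = 0
  c[10] = d·G[:,10] = (01110010111)·(00000010000) mod 2 = 0+0+0+0+0+0+1+0+0+0+0 mod 2 = 1
  c[11] = d·G[:,11] = (01110010111)·(00000001000) mod 2 = 0+0+0+0+0+0+0+0+0+0+0 mod 2 = 0
  c[12] = d·G[:,12] = (01110010111)·(00000000100) mod 2 = 0+0+0+0+0+0+0+0+1+0+0 mod 2 = 1
  c[13] = d·G[:,13] = (01110010111)·(00000000010) mod 2 = 0+0+0+0+0+0+0+0+0+1+0 mod 2 = 1
  c[14] = d·G[:,14] = (01110010111)·(00000000001) mod 2 = 0+0+0+0+0+0+0+0+0+0+1 mod 2 = 1
Codeword = 110011100010111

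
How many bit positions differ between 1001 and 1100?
XOR = 0101, count of 1s = 2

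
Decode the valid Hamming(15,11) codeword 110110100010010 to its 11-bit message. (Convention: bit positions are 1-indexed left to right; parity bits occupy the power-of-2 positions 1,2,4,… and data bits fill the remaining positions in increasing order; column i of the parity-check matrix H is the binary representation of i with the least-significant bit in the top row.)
Parity bits occupy power-of-2 positions; data bits are at positions {3,5,6,7,9,10,11,12,13,14,15} (1-indexed).
Extract: c[3]=0 c[5]=1 c[6]=0 c[7]=1 c[9]=0 c[10]=0 c[11]=1 c[12]=0 c[13]=0 c[14]=1 c[15]=0
Data = 01010010010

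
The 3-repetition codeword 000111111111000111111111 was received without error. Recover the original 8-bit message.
Split into 3-bit blocks: 000 111 111 111 000 111 111 111
Data = 01110111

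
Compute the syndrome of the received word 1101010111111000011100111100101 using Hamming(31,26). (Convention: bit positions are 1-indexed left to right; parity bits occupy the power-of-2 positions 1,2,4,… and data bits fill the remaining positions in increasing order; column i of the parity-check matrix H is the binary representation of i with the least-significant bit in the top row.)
Syndrome s = H · r^T (mod 2), r = 1101010111111000011100111100101:
  s[0] = (1010101010101010101010101010101)·(1101010111111000011100111100101) mod 2 = 1+0+0+0+0+0+0+0+1+0+1+0+1+0+0+0+0+0+1+0+0+0+1+0+1+0+0+0+1+0+1 mod 2 = 1
  s[1] = (0110011001100110011001100110011)·(1101010111111000011100111100101) mod 2 = 0+1+0+0+0+1+0+0+0+1+1+0+0+0+0+0+0+1+1+0+0+0+1+0+0+1+0+0+0+0+1 mod 2 = 1
  s[2] = (0001111000011110000111100001111)·(1101010111111000011100111100101) mod 2 = 0+0+0+1+0+1+0+0+0+0+0+1+1+0+0+0+0+0+0+1+0+0+1+0+0+0+0+0+1+0+1 mod 2 = 0
  s[3] = (0000000111111110000000011111111)·(1101010111111000011100111100101) mod 2 = 0+0+0+0+0+0+0+1+1+1+1+1+1+0+0+0+0+0+0+0+0+0+0+1+1+1+0+0+1+0+1 mod 2 = 1
  s[4] = (0000000000000001111111111111111)·(1101010111111000011100111100101) mod 2 = 0+0+0+0+0+0+0+0+0+0+0+0+0+0+0+0+0+1+1+1+0+0+1+1+1+1+0+0+1+0+1 mod 2 = 1
Syndrome = 11011
Non-zero syndrome: error at position 27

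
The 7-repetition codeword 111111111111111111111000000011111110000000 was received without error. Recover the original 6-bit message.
Split into 7-bit blocks: 1111111 1111111 1111111 0000000 1111111 0000000
Data = 111010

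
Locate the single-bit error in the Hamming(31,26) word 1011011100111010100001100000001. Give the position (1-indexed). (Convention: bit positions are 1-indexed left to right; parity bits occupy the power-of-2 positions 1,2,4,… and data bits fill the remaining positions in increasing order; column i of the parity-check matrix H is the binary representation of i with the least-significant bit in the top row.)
Syndrome s = H · r^T (mod 2), r = 1011011100111010100001100000001:
  s[0] = (1010101010101010101010101010101)·(1011011100111010100001100000001) mod 2 = 1+0+1+0+0+0+1+0+0+0+1+0+1+0+1+0+1+0+0+0+0+0+1+0+0+0+0+0+0+0+1 mod 2 = 1
  s[1] = (0110011001100110011001100110011)·(1011011100111010100001100000001) mod 2 = 0+0+1+0+0+1+1+0+0+0+1+0+0+0+1+0+0+0+0+0+0+1+1+0+0+0+0+0+0+0+1 mod 2 = 0
  s[2] = (0001111000011110000111100001111)·(1011011100111010100001100000001) mod 2 = 0+0+0+1+0+1+1+0+0+0+0+1+1+0+1+0+0+0+0+0+0+1+1+0+0+0+0+0+0+0+1 mod 2 = 1
  s[3] = (0000000111111110000000011111111)·(1011011100111010100001100000001) mod 2 = 0+0+0+0+0+0+0+1+0+0+1+1+1+0+1+0+0+0+0+0+0+0+0+0+0+0+0+0+0+0+1 mod 2 = 0
  s[4] = (0000000000000001111111111111111)·(1011011100111010100001100000001) mod 2 = 0+0+0+0+0+0+0+0+0+0+0+0+0+0+0+0+1+0+0+0+0+1+1+0+0+0+0+0+0+0+1 mod 2 = 0
Syndrome = 10100
Column i of H is the binary representation of i, so the syndrome is the binary index of the flipped bit.
Read s = 10100 with s[0] as LSB: 1·2^0 + 0·2^1 + 1·2^2 + 0·2^3 + 0·2^4 = 5.
Error is at bit position 5.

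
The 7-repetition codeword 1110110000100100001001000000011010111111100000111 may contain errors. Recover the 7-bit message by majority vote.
Split into 7-bit blocks and majority-vote each:
  block 1 = 1110110: 5 ones, 2 zeros → 1
  block 2 = 0001001: 2 ones, 5 zeros → 0
  block 3 = 0000100: 1 ones, 6 zeros → 0
  block 4 = 1000000: 1 ones, 6 zeros → 0
  block 5 = 0110101: 4 ones, 3 zeros → 1
  block 6 = 1111110: 6 ones, 1 zeros → 1
  block 7 = 0000111: 3 ones, 4 zeros → 0
Decoded = 1000110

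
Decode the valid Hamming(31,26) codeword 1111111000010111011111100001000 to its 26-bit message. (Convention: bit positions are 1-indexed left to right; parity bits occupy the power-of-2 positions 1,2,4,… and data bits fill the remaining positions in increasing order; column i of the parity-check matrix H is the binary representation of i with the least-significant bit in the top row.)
Parity bits occupy power-of-2 positions; data bits are at positions {3,5,6,7,9,10,11,12,13,14,15,17,18,19,20,21,22,23,24,25,26,27,28,29,30,31} (1-indexed).
Extract: c[3]=1 c[5]=1 c[6]=1 c[7]=1 c[9]=0 c[10]=0 c[11]=0 c[12]=1 c[13]=0 c[14]=1 c[15]=1 c[17]=0 c[18]=1 c[19]=1 c[20]=1 c[21]=1 c[22]=1 c[23]=1 c[24]=0 c[25]=0 c[26]=0 c[27]=0 c[28]=1 c[29]=0 c[30]=0 c[31]=0
Data = 11110001011011111100001000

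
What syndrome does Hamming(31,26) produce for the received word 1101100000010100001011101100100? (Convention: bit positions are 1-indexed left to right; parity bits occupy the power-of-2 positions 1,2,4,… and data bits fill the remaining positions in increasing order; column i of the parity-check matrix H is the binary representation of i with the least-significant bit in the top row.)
Syndrome s = H · r^T (mod 2), r = 1101100000010100001011101100100:
  s[0] = (1010101010101010101010101010101)·(1101100000010100001011101100100) mod 2 = 1+0+0+0+1+0+0+0+0+0+0+0+0+0+0+0+0+0+1+0+1+0+1+0+1+0+0+0+1+0+0 mod 2 = 1
  s[1] = (0110011001100110011001100110011)·(1101100000010100001011101100100) mod 2 = 0+1+0+0+0+0+0+0+0+0+0+0+0+1+0+0+0+0+1+0+0+1+1+0+0+1+0+0+0+0+0 mod 2 = 0
  s[2] = (0001111000011110000111100001111)·(1101100000010100001011101100100) mod 2 = 0+0+0+1+1+0+0+0+0+0+0+1+0+1+0+0+0+0+0+0+1+1+1+0+0+0+0+0+1+0+0 mod 2 = 0
  s[3] = (0000000111111110000000011111111)·(1101100000010100001011101100100) mod 2 = 0+0+0+0+0+0+0+0+0+0+0+1+0+1+0+0+0+0+0+0+0+0+0+0+1+1+0+0+1+0+0 mod 2 = 1
  s[4] = (0000000000000001111111111111111)·(1101100000010100001011101100100) mod 2 = 0+0+0+0+0+0+0+0+0+0+0+0+0+0+0+0+0+0+1+0+1+1+1+0+1+1+0+0+1+0+0 mod 2 = 1
Syndrome = 10011
Non-zero syndrome: error at position 25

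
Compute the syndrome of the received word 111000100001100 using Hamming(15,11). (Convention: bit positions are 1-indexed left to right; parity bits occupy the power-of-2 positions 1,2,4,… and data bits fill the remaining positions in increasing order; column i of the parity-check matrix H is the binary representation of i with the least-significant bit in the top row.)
Syndrome s = H · r^T (mod 2), r = 111000100001100:
  s[0] = (101010101010101)·(111000100001100) mod 2 = 1+0+1+0+0+0+1+0+0+0+0+0+1+0+0 mod 2 = 0
  s[1] = (011001100110011)·(111000100001100) mod 2 = 0+1+1+0+0+0+1+0+0+0+0+0+0+0+0 mod 2 = 1
  s[2] = (000111100001111)·(111000100001100) mod 2 = 0+0+0+0+0+0+1+0+0+0+0+1+1+0+0 mod 2 = 1
  s[3] = (000000011111111)·(111000100001100) mod 2 = 0+0+0+0+0+0+0+0+0+0+0+1+1+0+0 mod 2 = 0
Syndrome = 0110
Non-zero syndrome: error at position 6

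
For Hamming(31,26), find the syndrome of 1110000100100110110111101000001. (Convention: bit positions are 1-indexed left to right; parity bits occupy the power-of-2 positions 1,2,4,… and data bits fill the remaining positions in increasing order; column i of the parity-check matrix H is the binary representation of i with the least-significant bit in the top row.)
Syndrome s = H · r^T (mod 2), r = 1110000100100110110111101000001:
  s[0] = (1010101010101010101010101010101)·(1110000100100110110111101000001) mod 2 = 1+0+1+0+0+0+0+0+0+0+1+0+0+0+1+0+1+0+0+0+1+0+1+0+1+0+0+0+0+0+1 mod 2 = 1
  s[1] = (0110011001100110011001100110011)·(1110000100100110110111101000001) mod 2 = 0+1+1+0+0+0+0+0+0+0+1+0+0+1+1+0+0+1+0+0+0+1+1+0+0+0+0+0+0+0+1 mod 2 = 1
  s[2] = (0001111000011110000111100001111)·(1110000100100110110111101000001) mod 2 = 0+0+0+0+0+0+0+0+0+0+0+0+0+1+1+0+0+0+0+1+1+1+1+0+0+0+0+0+0+0+1 mod 2 = 1
  s[3] = (0000000111111110000000011111111)·(1110000100100110110111101000001) mod 2 = 0+0+0+0+0+0+0+1+0+0+1+0+0+1+1+0+0+0+0+0+0+0+0+0+1+0+0+0+0+0+1 mod 2 = 0
  s[4] = (0000000000000001111111111111111)·(1110000100100110110111101000001) mod 2 = 0+0+0+0+0+0+0+0+0+0+0+0+0+0+0+0+1+1+0+1+1+1+1+0+1+0+0+0+0+0+1 mod 2 = 0
Syndrome = 11100
Non-zero syndrome: error at position 7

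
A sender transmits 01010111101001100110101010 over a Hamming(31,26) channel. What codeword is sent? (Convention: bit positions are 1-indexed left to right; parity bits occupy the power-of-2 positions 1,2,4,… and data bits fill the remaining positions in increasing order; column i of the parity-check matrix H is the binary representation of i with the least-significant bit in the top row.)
Codeword c = d · G (mod 2), d = 01010111101001100110101010:
  c[0] = d·G[:,0] = (01010111101001100110101010)·(11011010101101010101010101) mod 2 = 0+1+0+1+0+0+1+0+1+0+1+0+0+1+0+0+0+1+0+0+0+0+0+0+0+0 mod 2 = 1
  c[1] = d·G[:,1] = (01010111101001100110101010)·(10110110011011001100110011) mod 2 = 0+0+0+1+0+1+1+0+0+0+1+0+0+1+0+0+0+1+0+0+1+0+0+0+1+0 mod 2 = 0
  c[2] = d·G[:,2] = (01010111101001100110101010)·(10000000000000000000000000) mod 2 = 0+0+0+0+0+0+0+0+0+0+0+0+0+0+0+0+0+0+0+0+0+0+0+0+0+0 mod 2 = 0
  c[3] = d·G[:,3] = (01010111101001100110101010)·(01110001111000111100001111) mod 2 = 0+1+0+1+0+0+0+1+1+0+1+0+0+0+1+0+0+1+0+0+0+0+1+0+1+0 mod 2 = 1
  c[4] = d·G[:,4] = (01010111101001100110101010)·(01000000000000000000000000) mod 2 = 0+1+0+0+0+0+0+0+0+0+0+0+0+0+0+0+0+0+0+0+0+0+0+0+0+0 mod 2 = 1
  c[5] = d·G[:,5] = (01010111101001100110101010)·(00100000000000000000000000) mod 2 = 0+0+0+0+0+0+0+0+0+0+0+0+0+0+0+0+0+0+0+0+0+0+0+0+0+0 mod 2 = 0
  c[6] = d·G[:,6] = (01010111101001100110101010)·(00010000000000000000000000) mod 2 = 0+0+0+1+0+0+0+0+0+0+0+0+0+0+0+0+0+0+0+0+0+0+0+0+0+0 mod 2 = 1
  c[7] = d·G[:,7] = (01010111101001100110101010)·(00001111111000000011111111) mod 2 = 0+0+0+0+0+1+1+1+1+0+1+0+0+0+0+0+0+0+1+0+1+0+1+0+1+0 mod 2 = 1
  c[8] = d·G[:,8] = (01010111101001100110101010)·(00001000000000000000000000) mod 2 = 0+0+0+0+0+0+0+0+0+0+0+0+0+0+0+0+0+0+0+0+0+0+0+0+0+0 mod 2 = 0
  c[9] = d·G[:,9] = (01010111101001100110101010)·(00000100000000000000000000) mod 2 = 0+0+0+0+0+1+0+0+0+0+0+0+0+0+0+0+0+0+0+0+0+0+0+0+0+0 mod 2 = 1
  c[10] = d·G[:,10] = (01010111101001100110101010)·(00000010000000000000000000) mod 2 = 0+0+0+0+0+0+1+0+0+0+0+0+0+0+0+0+0+0+0+0+0+0+0+0+0+0 mod 2 = 1
  c[11] = d·G[:,11] = (01010111101001100110101010)·(00000001000000000000000000) mod 2 = 0+0+0+0+0+0+0+1+0+0+0+0+0+0+0+0+0+0+0+0+0+0+0+0+0+0 mod 2 = 1
  c[12] = d·G[:,12] = (01010111101001100110101010)·(00000000100000000000000000) mod 2 = 0+0+0+0+0+0+0+0+1+0+0+0+0+0+0+0+0+0+0+0+0+0+0+0+0+0 mod 2 = 1
  c[13] = d·G[:,13] = (01010111101001100110101010)·(00000000010000000000000000) mod 2 = 0+0+0+0+0+0+0+0+0+0+0+0+0+0+0+0+0+0+0+0+0+0+0+0+0+0 mod 2 = 0
  c[14] = d·G[:,14] = (01010111101001100110101010)·(00000000001000000000000000) mod 2 = 0+0+0+0+0+0+0+0+0+0+1+0+0+0+0+0+0+0+0+0+0+0+0+0+0+0 mod 2 = 1
  c[15] = d·G[:,15] = (01010111101001100110101010)·(00000000000111111111111111) mod 2 = 0+0+0+0+0+0+0+0+0+0+0+0+0+1+1+0+0+1+1+0+1+0+1+0+1+0 mod 2 = 1
  c[16] = d·G[:,16] = (01010111101001100110101010)·(00000000000100000000000000) mod 2 = 0+0+0+0+0+0+0+0+0+0+0+0+0+0+0+0+0+0+0+0+0+0+0+0+0+0 mod 2 = 0
  c[17] = d·G[:,17] = (01010111101001100110101010)·(00000000000010000000000000) mod 2 = 0+0+0+0+0+0+0+0+0+0+0+0+0+0+0+0+0+0+0+0+0+0+0+0+0+0 mod 2 = 0
  c[18] = d·G[:,18] = (01010111101001100110101010)·(00000000000001000000000000) mod 2 = 0+0+0+0+0+0+0+0+0+0+0+0+0+1+0+0+0+0+0+0+0+0+0+0+0+0 mod 2 = 1
  c[19] = d·G[:,19] = (01010111101001100110101010)·(00000000000000100000000000) mod 2 = 0+0+0+0+0+0+0+0+0+0+0+0+0+0+1+0+0+0+0+0+0+0+0+0+0+0 mod 2 = 1
  c[20] = d·G[:,20] = (01010111101001100110101010)·(00000000000000010000000000) mod 2 = 0+0+0+0+0+0+0+0+0+0+0+0+0+0+0+0+0+0+0+0+0+0+0+0+0+0 mod 2 = 0
  c[21] = d·G[:,21] = (01010111101001100110101010)·(00000000000000001000000000) mod 2 = 0+0+0+0+0+0+0+0+0+0+0+0+0+0+0+0+0+0+0+0+0+0+0+0+0+0 mod 2 = 0
  c[22] = d·G[:,22] = (01010111101001100110101010)·(00000000000000000100000000) mod 2 = 0+0+0+0+0+0+0+0+0+0+0+0+0+0+0+0+0+1+0+0+0+0+0+0+0+0 mod 2 = 1
  c[23] = d·G[:,23] = (01010111101001100110101010)·(00000000000000000010000000) mod 2 = 0+0+0+0+0+0+0+0+0+0+0+0+0+0+0+0+0+0+1+0+0+0+0+0+0+0 mod 2 = 1
  c[24] = d·G[:,24] = (01010111101001100110101010)·(00000000000000000001000000) mod 2 = 0+0+0+0+0+0+0+0+0+0+0+0+0+0+0+0+0+0+0+0+0+0+0+0+0+0 mod 2 = 0
  c[25] = d·G[:,25] = (01010111101001100110101010)·(00000000000000000000100000) mod 2 = 0+0+0+0+0+0+0+0+0+0+0+0+0+0+0+0+0+0+0+0+1+0+0+0+0+0 mod 2 = 1
  c[26] = d·G[:,26] = (01010111101001100110101010)·(00000000000000000000010000) mod 2 = 0+0+0+0+0+0+0+0+0+0+0+0+0+0+0+0+0+0+0+0+0+0+0+0+0+0 mod 2 = 0
  c[27] = d·G[:,27] = (01010111101001100110101010)·(00000000000000000000001000) mod 2 = 0+0+0+0+0+0+0+0+0+0+0+0+0+0+0+0+0+0+0+0+0+0+1+0+0+0 mod 2 = 1
  c[28] = d·G[:,28] = (01010111101001100110101010)·(00000000000000000000000100) mod 2 = 0+0+0+0+0+0+0+0+0+0+0+0+0+0+0+0+0+0+0+0+0+0+0+0+0+0 mod 2 = 0
  c[29] = d·G[:,29] = (01010111101001100110101010)·(00000000000000000000000010) mod 2 = 0+0+0+0+0+0+0+0+0+0+0+0+0+0+0+0+0+0+0+0+0+0+0+0+1+0 mod 2 = 1
  c[30] = d·G[:,30] = (01010111101001100110101010)·(00000000000000000000000001) mod 2 = 0+0+0+0+0+0+0+0+0+0+0+0+0+0+0+0+0+0+0+0+0+0+0+0+0+0 mod 2 = 0
Codeword = 1001101101111011001100110101010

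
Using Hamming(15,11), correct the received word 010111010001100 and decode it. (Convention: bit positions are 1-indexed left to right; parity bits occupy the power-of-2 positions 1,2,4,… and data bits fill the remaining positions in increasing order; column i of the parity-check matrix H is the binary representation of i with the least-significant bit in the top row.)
Syndrome s = H · r^T (mod 2), r = 010111010001100:
  s[0] = (101010101010101)·(010111010001100) mod 2 = 0+0+0+0+1+0+0+0+0+0+0+0+1+0+0 mod 2 = 0
  s[1] = (011001100110011)·(010111010001100) mod 2 = 0+1+0+0+0+1+0+0+0+0+0+0+0+0+0 mod 2 = 0
  s[2] = (000111100001111)·(010111010001100) mod 2 = 0+0+0+1+1+1+0+0+0+0+0+1+1+0+0 mod 2 = 1
  s[3] = (000000011111111)·(010111010001100) mod 2 = 0+0+0+0+0+0+0+1+0+0+0+1+1+0+0 mod 2 = 1
Syndrome = 0011
Column 12 of H equals this syndrome → error at bit 12 (1-indexed).
Flip bit 12: 010111010001100 → 010111010000100
Extract data bits at positions {3,5,6,7,9,10,11,12,13,14,15}: 01100000100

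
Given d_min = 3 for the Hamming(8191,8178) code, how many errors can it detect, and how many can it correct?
Detection only: up to d_min − 1 = 2 errors.
Correction: up to ⌊(d_min − 1)/2⌋ = ⌊2/2⌋ = 1 errors.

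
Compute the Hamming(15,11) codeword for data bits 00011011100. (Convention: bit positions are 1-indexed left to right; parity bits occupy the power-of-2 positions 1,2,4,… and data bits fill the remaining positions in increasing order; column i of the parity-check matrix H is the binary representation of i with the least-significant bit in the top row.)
Codeword c = d · G (mod 2), d = 00011011100:
  c[0] = d·G[:,0] = (00011011100)·(11011010101) mod 2 = 0+0+0+1+1+0+1+0+1+0+0 mod 2 = 0
  c[1] = d·G[:,1] = (00011011100)·(10110110011) mod 2 = 0+0+0+1+0+0+1+0+0+0+0 mod 2 = 0
  c[2] = d·G[:,2] = (00011011100)·(10000000000) mod 2 = 0+0+0+0+0+0+0+0+0+0+0 mod 2 = 0
  c[3] = d·G[:,3] = (00011011100)·(01110001111) mod 2 = 0+0+0+1+0+0+0+1+1+0+0 mod 2 = 1
  c[4] = d·G[:,4] = (00011011100)·(01000000000) mod 2 = 0+0+0+0+0+0+0+0+0+0+0 mod 2 = 0
  c[5] = d·G[:,5] = (00011011100)·(00100000000) mod 2 = 0+0+0+0+0+0+0+0+0+0+0 mod 2 = 0
  c[6] = d·G[:,6] = (00011011100)·(00010000000) mod 2 = 0+0+0+1+0+0+0+0+0+0+0 mod 2 = 1
  c[7] = d·G[:,7] = (00011011100)·(00001111111) mod 2 = 0+0+0+0+1+0+1+1+1+0+0 mod 2 = 0
  c[8] = d·G[:,8] = (00011011100)·(00001000000) mod 2 = 0+0+0+0+1+0+0+0+0+0+0 mod 2 = 1
  c[9] = d·G[:,9] = (00011011100)·(00000100000) mod 2 = 0+0+0+0+0+0+0+0+0+0+0 mod 2 = 0
  c[10] = d·G[:,10] = (00011011100)·(00000010000) mod 2 = 0+0+0+0+0+0+1+0+0+0+0 mod 2 = 1
  c[11] = d·G[:,11] = (00011011100)·(00000001000) mod 2 = 0+0+0+0+0+0+0+1+0+0+0 mod 2 = 1
  c[12] = d·G[:,12] = (00011011100)·(00000000100) mod 2 = 0+0+0+0+0+0+0+0+1+0+0 mod 2 = 1
  c[13] = d·G[:,13] = (00011011100)·(00000000010) mod 2 = 0+0+0+0+0+0+0+0+0+0+0 mod 2 = 0
  c[14] = d·G[:,14] = (00011011100)·(00000000001) mod 2 = 0+0+0+0+0+0+0+0+0+0+0 mod 2 = 0
Codeword = 000100101011100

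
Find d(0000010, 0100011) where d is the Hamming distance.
XOR = 0100001, count of 1s = 2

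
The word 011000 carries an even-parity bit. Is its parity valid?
Sum of all bits: 0+1+1+0+0+0 = 2; 2 mod 2 = 0. Result is 0 → valid parity.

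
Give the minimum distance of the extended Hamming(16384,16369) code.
d_min = 4 (adding an overall parity bit to Hamming(16383,16369) raises d_min from 3 to 4).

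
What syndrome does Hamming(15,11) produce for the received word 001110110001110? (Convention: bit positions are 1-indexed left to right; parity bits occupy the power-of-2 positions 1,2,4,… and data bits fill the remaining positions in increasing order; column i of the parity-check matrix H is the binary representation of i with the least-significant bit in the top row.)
Syndrome s = H · r^T (mod 2), r = 001110110001110:
  s[0] = (101010101010101)·(001110110001110) mod 2 = 0+0+1+0+1+0+1+0+0+0+0+0+1+0+0 mod 2 = 0
  s[1] = (011001100110011)·(001110110001110) mod 2 = 0+0+1+0+0+0+1+0+0+0+0+0+0+1+0 mod 2 = 1
  s[2] = (000111100001111)·(001110110001110) mod 2 = 0+0+0+1+1+0+1+0+0+0+0+1+1+1+0 mod 2 = 0
  s[3] = (000000011111111)·(001110110001110) mod 2 = 0+0+0+0+0+0+0+1+0+0+0+1+1+1+0 mod 2 = 0
Syndrome = 0100
Non-zero syndrome: error at position 2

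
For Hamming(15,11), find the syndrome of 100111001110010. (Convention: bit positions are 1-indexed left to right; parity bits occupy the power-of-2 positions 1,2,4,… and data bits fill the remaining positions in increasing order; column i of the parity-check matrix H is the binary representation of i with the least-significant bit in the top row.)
Syndrome s = H · r^T (mod 2), r = 100111001110010:
  s[0] = (101010101010101)·(100111001110010) mod 2 = 1+0+0+0+1+0+0+0+1+0+1+0+0+0+0 mod 2 = 0
  s[1] = (011001100110011)·(100111001110010) mod 2 = 0+0+0+0+0+1+0+0+0+1+1+0+0+1+0 mod 2 = 0
  s[2] = (000111100001111)·(100111001110010) mod 2 = 0+0+0+1+1+1+0+0+0+0+0+0+0+1+0 mod 2 = 0
  s[3] = (000000011111111)·(100111001110010) mod 2 = 0+0+0+0+0+0+0+0+1+1+1+0+0+1+0 mod 2 = 0
Syndrome = 0000
s = 0: no error detected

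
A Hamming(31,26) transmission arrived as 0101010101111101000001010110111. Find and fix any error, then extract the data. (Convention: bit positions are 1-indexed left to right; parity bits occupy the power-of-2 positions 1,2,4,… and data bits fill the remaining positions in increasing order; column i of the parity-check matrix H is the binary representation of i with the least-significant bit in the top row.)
Syndrome s = H · r^T (mod 2), r = 0101010101111101000001010110111:
  s[0] = (1010101010101010101010101010101)·(0101010101111101000001010110111) mod 2 = 0+0+0+0+0+0+0+0+0+0+1+0+1+0+0+0+0+0+0+0+0+0+0+0+0+0+1+0+1+0+1 mod 2 = 1
  s[1] = (0110011001100110011001100110011)·(0101010101111101000001010110111) mod 2 = 0+1+0+0+0+1+0+0+0+1+1+0+0+1+0+0+0+0+0+0+0+1+0+0+0+1+1+0+0+1+1 mod 2 = 0
  s[2] = (0001111000011110000111100001111)·(0101010101111101000001010110111) mod 2 = 0+0+0+1+0+1+0+0+0+0+0+1+1+1+0+0+0+0+0+0+0+1+0+0+0+0+0+0+1+1+1 mod 2 = 1
  s[3] = (0000000111111110000000011111111)·(0101010101111101000001010110111) mod 2 = 0+0+0+0+0+0+0+1+0+1+1+1+1+1+0+0+0+0+0+0+0+0+0+1+0+1+1+0+1+1+1 mod 2 = 0
  s[4] = (0000000000000001111111111111111)·(0101010101111101000001010110111) mod 2 = 0+0+0+0+0+0+0+0+0+0+0+0+0+0+0+1+0+0+0+0+0+1+0+1+0+1+1+0+1+1+1 mod 2 = 0
Syndrome = 10100
Column 5 of H equals this syndrome → error at bit 5 (1-indexed).
Flip bit 5: 0101010101111101000001010110111 → 0101110101111101000001010110111
Extract data bits at positions {3,5,6,7,9,10,11,12,13,14,15,17,18,19,20,21,22,23,24,25,26,27,28,29,30,31}: 01100111110000001010110111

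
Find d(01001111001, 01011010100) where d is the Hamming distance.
XOR = 00010101101, count of 1s = 5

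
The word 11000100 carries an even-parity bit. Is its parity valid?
Sum of all bits: 1+1+0+0+0+1+0+0 = 3; 3 mod 2 = 1. Result is 1 → parity error detected.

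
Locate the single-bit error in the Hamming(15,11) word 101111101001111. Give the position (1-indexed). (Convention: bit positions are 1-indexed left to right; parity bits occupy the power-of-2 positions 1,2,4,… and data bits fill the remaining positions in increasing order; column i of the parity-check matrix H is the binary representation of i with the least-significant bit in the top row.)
Syndrome s = H · r^T (mod 2), r = 101111101001111:
  s[0] = (101010101010101)·(101111101001111) mod 2 = 1+0+1+0+1+0+1+0+1+0+0+0+1+0+1 mod 2 = 1
  s[1] = (011001100110011)·(101111101001111) mod 2 = 0+0+1+0+0+1+1+0+0+0+0+0+0+1+1 mod 2 = 1
  s[2] = (000111100001111)·(101111101001111) mod 2 = 0+0+0+1+1+1+1+0+0+0+0+1+1+1+1 mod 2 = 0
  s[3] = (000000011111111)·(101111101001111) mod 2 = 0+0+0+0+0+0+0+0+1+0+0+1+1+1+1 mod 2 = 1
Syndrome = 1101
Column i of H is the binary representation of i, so the syndrome is the binary index of the flipped bit.
Read s = 1101 with s[0] as LSB: 1·2^0 + 1·2^1 + 0·2^2 + 1·2^3 = 11.
Error is at bit position 11.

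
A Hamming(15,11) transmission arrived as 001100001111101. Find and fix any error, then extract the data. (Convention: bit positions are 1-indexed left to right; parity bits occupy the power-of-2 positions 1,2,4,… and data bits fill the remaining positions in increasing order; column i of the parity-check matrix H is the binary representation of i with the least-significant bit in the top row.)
Syndrome s = H · r^T (mod 2), r = 001100001111101:
  s[0] = (101010101010101)·(001100001111101) mod 2 = 0+0+1+0+0+0+0+0+1+0+1+0+1+0+1 mod 2 = 1
  s[1] = (011001100110011)·(001100001111101) mod 2 = 0+0+1+0+0+0+0+0+0+1+1+0+0+0+1 mod 2 = 0
  s[2] = (000111100001111)·(001100001111101) mod 2 = 0+0+0+1+0+0+0+0+0+0+0+1+1+0+1 mod 2 = 0
  s[3] = (000000011111111)·(001100001111101) mod 2 = 0+0+0+0+0+0+0+0+1+1+1+1+1+0+1 mod 2 = 0
Syndrome = 1000
Column 1 of H equals this syndrome → error at bit 1 (1-indexed).
Flip bit 1: 001100001111101 → 101100001111101
Extract data bits at positions {3,5,6,7,9,10,11,12,13,14,15}: 10001111101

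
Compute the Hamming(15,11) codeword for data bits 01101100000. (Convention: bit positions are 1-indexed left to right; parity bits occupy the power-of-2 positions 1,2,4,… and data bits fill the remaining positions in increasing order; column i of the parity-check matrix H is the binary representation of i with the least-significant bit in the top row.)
Codeword c = d · G (mod 2), d = 01101100000:
  c[0] = d·G[:,0] = (01101100000)·(11011010101) mod 2 = 0+1+0+0+1+0+0+0+0+0+0 mod 2 = 0
  c[1] = d·G[:,1] = (01101100000)·(10110110011) mod 2 = 0+0+1+0+0+1+0+0+0+0+0 mod 2 = 0
  c[2] = d·G[:,2] = (01101100000)·(10000000000) mod 2 = 0+0+0+0+0+0+0+0+0+0+0 mod 2 = 0
  c[3] = d·G[:,3] = (01101100000)·(01110001111) mod 2 = 0+1+1+0+0+0+0+0+0+0+0 mod 2 = 0
  c[4] = d·G[:,4] = (01101100000)·(01000000000) mod 2 = 0+1+0+0+0+0+0+0+0+0+0 mod 2 = 1
  c[5] = d·G[:,5] = (01101100000)·(00100000000) mod 2 = 0+0+1+0+0+0+0+0+0+0+0 mod 2 = 1
  c[6] = d·G[:,6] = (01101100000)·(00010000000) mod 2 = 0+0+0+0+0+0+0+0+0+0+0 mod 2 = 0
  c[7] = d·G[:,7] = (01101100000)·(00001111111) mod 2 = 0+0+0+0+1+1+0+0+0+0+0 mod 2 = 0
  c[8] = d·G[:,8] = (01101100000)·(00001000000) mod 2 = 0+0+0+0+1+0+0+0+0+0+0 mod 2 = 1
  c[9] = d·G[:,9] = (01101100000)·(00000100000) mod 2 = 0+0+0+0+0+1+0+0+0+0+0 mod 2 = 1
  c[10] = d·G[:,10] = (01101100000)·(00000010000) mod 2 = 0+0+0+0+0+0+0+0+0+0+0 mod 2 = 0
  c[11] = d·G[:,11] = (01101100000)·(00000001000) mod 2 = 0+0+0+0+0+0+0+0+0+0+0 mod 2 = 0
  c[12] = d·G[:,12] = (01101100000)·(00000000100) mod 2 = 0+0+0+0+0+0+0+0+0+0+0 mod 2 = 0
  c[13] = d·G[:,13] = (01101100000)·(00000000010) mod 2 = 0+0+0+0+0+0+0+0+0+0+0 mod 2 = 0
  c[14] = d·G[:,14] = (01101100000)·(00000000001) mod 2 = 0+0+0+0+0+0+0+0+0+0+0 mod 2 = 0
Codeword = 000011001100000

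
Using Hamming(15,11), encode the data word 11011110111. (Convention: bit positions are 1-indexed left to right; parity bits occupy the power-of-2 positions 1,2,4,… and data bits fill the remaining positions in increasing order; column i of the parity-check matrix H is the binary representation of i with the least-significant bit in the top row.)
Codeword c = d · G (mod 2), d = 11011110111:
  c[0] = d·G[:,0] = (11011110111)·(11011010101) mod 2 = 1+1+0+1+1+0+1+0+1+0+1 mod 2 = 1
  c[1] = d·G[:,1] = (11011110111)·(10110110011) mod 2 = 1+0+0+1+0+1+1+0+0+1+1 mod 2 = 0
  c[2] = d·G[:,2] = (11011110111)·(10000000000) mod 2 = 1+0+0+0+0+0+0+0+0+0+0 mod 2 = 1
  c[3] = d·G[:,3] = (11011110111)·(01110001111) mod 2 = 0+1+0+1+0+0+0+0+1+1+1 mod 2 = 1
  c[4] = d·G[:,4] = (11011110111)·(01000000000) mod 2 = 0+1+0+0+0+0+0+0+0+0+0 mod 2 = 1
  c[5] = d·G[:,5] = (11011110111)·(00100000000) mod 2 = 0+0+0+0+0+0+0+0+0+0+0 mod 2 = 0
  c[6] = d·G[:,6] = (11011110111)·(00010000000) mod 2 = 0+0+0+1+0+0+0+0+0+0+0 mod 2 = 1
  c[7] = d·G[:,7] = (11011110111)·(00001111111) mod 2 = 0+0+0+0+1+1+1+0+1+1+1 mod 2 = 0
  c[8] = d·G[:,8] = (11011110111)·(00001000000) mod 2 = 0+0+0+0+1+0+0+0+0+0+0 mod 2 = 1
  c[9] = d·G[:,9] = (11011110111)·(00000100000) mod 2 = 0+0+0+0+0+1+0+0+0+0+0 mod 2 = 1
  c[10] = d·G[:,10] = (11011110111)·(00000010000) mod 2 = 0+0+0+0+0+0+1+0+0+0+0 mod 2 = 1
  c[11] = d·G[:,11] = (11011110111)·(00000001000) mod 2 = 0+0+0+0+0+0+0+0+0+0+0 mod 2 = 0
  c[12] = d·G[:,12] = (11011110111)·(00000000100) mod 2 = 0+0+0+0+0+0+0+0+1+0+0 mod 2 = 1
  c[13] = d·G[:,13] = (11011110111)·(00000000010) mod 2 = 0+0+0+0+0+0+0+0+0+1+0 mod 2 = 1
  c[14] = d·G[:,14] = (11011110111)·(00000000001) mod 2 = 0+0+0+0+0+0+0+0+0+0+1 mod 2 = 1
Codeword = 101110101110111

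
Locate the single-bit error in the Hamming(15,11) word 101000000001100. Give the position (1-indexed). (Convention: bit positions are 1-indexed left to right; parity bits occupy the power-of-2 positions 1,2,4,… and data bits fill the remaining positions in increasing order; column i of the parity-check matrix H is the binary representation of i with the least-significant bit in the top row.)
Syndrome s = H · r^T (mod 2), r = 101000000001100:
  s[0] = (101010101010101)·(101000000001100) mod 2 = 1+0+1+0+0+0+0+0+0+0+0+0+1+0+0 mod 2 = 1
  s[1] = (011001100110011)·(101000000001100) mod 2 = 0+0+1+0+0+0+0+0+0+0+0+0+0+0+0 mod 2 = 1
  s[2] = (000111100001111)·(101000000001100) mod 2 = 0+0+0+0+0+0+0+0+0+0+0+1+1+0+0 mod 2 = 0
  s[3] = (000000011111111)·(101000000001100) mod 2 = 0+0+0+0+0+0+0+0+0+0+0+1+1+0+0 mod 2 = 0
Syndrome = 1100
Column i of H is the binary representation of i, so the syndrome is the binary index of the flipped bit.
Read s = 1100 with s[0] as LSB: 1·2^0 + 1·2^1 + 0·2^2 + 0·2^3 = 3.
Error is at bit position 3.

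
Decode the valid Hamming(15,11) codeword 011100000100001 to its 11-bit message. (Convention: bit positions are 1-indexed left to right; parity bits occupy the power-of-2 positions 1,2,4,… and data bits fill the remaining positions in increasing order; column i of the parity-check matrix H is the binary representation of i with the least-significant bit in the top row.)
Parity bits occupy power-of-2 positions; data bits are at positions {3,5,6,7,9,10,11,12,13,14,15} (1-indexed).
Extract: c[3]=1 c[5]=0 c[6]=0 c[7]=0 c[9]=0 c[10]=1 c[11]=0 c[12]=0 c[13]=0 c[14]=0 c[15]=1
Data = 10000100001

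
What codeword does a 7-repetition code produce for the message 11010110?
Repeat each bit 7× and concatenate:
1→1111111  1→1111111  0→0000000  1→1111111  0→0000000  1→1111111  1→1111111  0→0000000
Codeword = 11111111111111000000011111110000000111111111111110000000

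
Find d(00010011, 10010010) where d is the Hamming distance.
XOR = 10000001, count of 1s = 2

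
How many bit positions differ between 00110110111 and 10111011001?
XOR = 10001101110, count of 1s = 6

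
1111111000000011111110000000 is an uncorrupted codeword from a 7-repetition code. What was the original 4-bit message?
Split into 7-bit blocks: 1111111 0000000 1111111 0000000
Data = 1010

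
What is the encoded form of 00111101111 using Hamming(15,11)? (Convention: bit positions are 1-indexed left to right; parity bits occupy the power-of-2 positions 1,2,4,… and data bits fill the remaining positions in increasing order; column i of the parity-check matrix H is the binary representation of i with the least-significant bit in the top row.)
Codeword c = d · G (mod 2), d = 00111101111:
  c[0] = d·G[:,0] = (00111101111)·(11011010101) mod 2 = 0+0+0+1+1+0+0+0+1+0+1 mod 2 = 0
  c[1] = d·G[:,1] = (00111101111)·(10110110011) mod 2 = 0+0+1+1+0+1+0+0+0+1+1 mod 2 = 1
  c[2] = d·G[:,2] = (00111101111)·(10000000000) mod 2 = 0+0+0+0+0+0+0+0+0+0+0 mod 2 = 0
  c[3] = d·G[:,3] = (00111101111)·(01110001111) mod 2 = 0+0+1+1+0+0+0+1+1+1+1 mod 2 = 0
  c[4] = d·G[:,4] = (00111101111)·(01000000000) mod 2 = 0+0+0+0+0+0+0+0+0+0+0 mod 2 = 0
  c[5] = d·G[:,5] = (00111101111)·(00100000000) mod 2 = 0+0+1+0+0+0+0+0+0+0+0 mod 2 = 1
  c[6] = d·G[:,6] = (00111101111)·(00010000000) mod 2 = 0+0+0+1+0+0+0+0+0+0+0 mod 2 = 1
  c[7] = d·G[:,7] = (00111101111)·(00001111111) mod 2 = 0+0+0+0+1+1+0+1+1+1+1 mod 2 = 0
  c[8] = d·G[:,8] = (00111101111)·(00001000000) mod 2 = 0+0+0+0+1+0+0+0+0+0+0 mod 2 = 1
  c[9] = d·G[:,9] = (00111101111)·(00000100000) mod 2 = 0+0+0+0+0+1+0+0+0+0+0 mod 2 = 1
  c[10] = d·G[:,10] = (00111101111)·(00000010000) mod 2 = 0+0+0+0+0+0+0+0+0+0+0 mod 2 = 0
  c[11] = d·G[:,11] = (00111101111)·(00000001000) mod 2 = 0+0+0+0+0+0+0+1+0+0+0 mod 2 = 1
  c[12] = d·G[:,12] = (00111101111)·(00000000100) mod 2 = 0+0+0+0+0+0+0+0+1+0+0 mod 2 = 1
  c[13] = d·G[:,13] = (00111101111)·(00000000010) mod 2 = 0+0+0+0+0+0+0+0+0+1+0 mod 2 = 1
  c[14] = d·G[:,14] = (00111101111)·(00000000001) mod 2 = 0+0+0+0+0+0+0+0+0+0+1 mod 2 = 1
Codeword = 010001101101111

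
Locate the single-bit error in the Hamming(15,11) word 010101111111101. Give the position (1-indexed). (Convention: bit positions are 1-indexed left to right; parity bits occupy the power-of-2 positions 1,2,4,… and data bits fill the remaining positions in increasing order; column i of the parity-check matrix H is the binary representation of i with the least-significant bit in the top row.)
Syndrome s = H · r^T (mod 2), r = 010101111111101:
  s[0] = (101010101010101)·(010101111111101) mod 2 = 0+0+0+0+0+0+1+0+1+0+1+0+1+0+1 mod 2 = 1
  s[1] = (011001100110011)·(010101111111101) mod 2 = 0+1+0+0+0+1+1+0+0+1+1+0+0+0+1 mod 2 = 0
  s[2] = (000111100001111)·(010101111111101) mod 2 = 0+0+0+1+0+1+1+0+0+0+0+1+1+0+1 mod 2 = 0
  s[3] = (000000011111111)·(010101111111101) mod 2 = 0+0+0+0+0+0+0+1+1+1+1+1+1+0+1 mod 2 = 1
Syndrome = 1001
Column i of H is the binary representation of i, so the syndrome is the binary index of the flipped bit.
Read s = 1001 with s[0] as LSB: 1·2^0 + 0·2^1 + 0·2^2 + 1·2^3 = 9.
Error is at bit position 9.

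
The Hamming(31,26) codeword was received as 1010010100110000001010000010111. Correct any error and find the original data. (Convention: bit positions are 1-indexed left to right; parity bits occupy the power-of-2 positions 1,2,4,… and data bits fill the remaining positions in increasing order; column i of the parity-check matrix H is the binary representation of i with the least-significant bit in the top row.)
Syndrome s = H · r^T (mod 2), r = 1010010100110000001010000010111:
  s[0] = (1010101010101010101010101010101)·(1010010100110000001010000010111) mod 2 = 1+0+1+0+0+0+0+0+0+0+1+0+0+0+0+0+0+0+1+0+1+0+0+0+0+0+1+0+1+0+1 mod 2 = 0
  s[1] = (0110011001100110011001100110011)·(1010010100110000001010000010111) mod 2 = 0+0+1+0+0+1+0+0+0+0+1+0+0+0+0+0+0+0+1+0+0+0+0+0+0+0+1+0+0+1+1 mod 2 = 1
  s[2] = (0001111000011110000111100001111)·(1010010100110000001010000010111) mod 2 = 0+0+0+0+0+1+0+0+0+0+0+1+0+0+0+0+0+0+0+0+1+0+0+0+0+0+0+0+1+1+1 mod 2 = 0
  s[3] = (0000000111111110000000011111111)·(1010010100110000001010000010111) mod 2 = 0+0+0+0+0+0+0+1+0+0+1+1+0+0+0+0+0+0+0+0+0+0+0+0+0+0+1+0+1+1+1 mod 2 = 1
  s[4] = (0000000000000001111111111111111)·(1010010100110000001010000010111) mod 2 = 0+0+0+0+0+0+0+0+0+0+0+0+0+0+0+0+0+0+1+0+1+0+0+0+0+0+1+0+1+1+1 mod 2 = 0
Syndrome = 01010
Column 10 of H equals this syndrome → error at bit 10 (1-indexed).
Flip bit 10: 1010010100110000001010000010111 → 1010010101110000001010000010111
Extract data bits at positions {3,5,6,7,9,10,11,12,13,14,15,17,18,19,20,21,22,23,24,25,26,27,28,29,30,31}: 10100111000001010000010111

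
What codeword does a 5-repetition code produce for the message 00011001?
Repeat each bit 5× and concatenate:
0→00000  0→00000  0→00000  1→11111  1→11111  0→00000  0→00000  1→11111
Codeword = 0000000000000001111111111000000000011111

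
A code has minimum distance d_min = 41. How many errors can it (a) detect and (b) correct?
(a) Detection requires d_min ≥ e+1, so e ≤ d_min − 1 = 40.
(b) Correction requires d_min ≥ 2t+1, so t ≤ ⌊(d_min − 1)/2⌋ = ⌊40/2⌋ = 20.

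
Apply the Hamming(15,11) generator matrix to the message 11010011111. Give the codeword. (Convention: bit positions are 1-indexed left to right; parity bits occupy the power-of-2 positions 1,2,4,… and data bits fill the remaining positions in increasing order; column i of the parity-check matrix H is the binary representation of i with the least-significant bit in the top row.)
Codeword c = d · G (mod 2), d = 11010011111:
  c[0] = d·G[:,0] = (11010011111)·(11011010101) mod 2 = 1+1+0+1+0+0+1+0+1+0+1 mod 2 = 0
  c[1] = d·G[:,1] = (11010011111)·(10110110011) mod 2 = 1+0+0+1+0+0+1+0+0+1+1 mod 2 = 1
  c[2] = d·G[:,2] = (11010011111)·(10000000000) mod 2 = 1+0+0+0+0+0+0+0+0+0+0 mod 2 = 1
  c[3] = d·G[:,3] = (11010011111)·(01110001111) mod 2 = 0+1+0+1+0+0+0+1+1+1+1 mod 2 = 0
  c[4] = d·G[:,4] = (11010011111)·(01000000000) mod 2 = 0+1+0+0+0+0+0+0+0+0+0 mod 2 = 1
  c[5] = d·G[:,5] = (11010011111)·(00100000000) mod 2 = 0+0+0+0+0+0+0+0+0+0+0 mod 2 = 0
  c[6] = d·G[:,6] = (11010011111)·(00010000000) mod 2 = 0+0+0+1+0+0+0+0+0+0+0 mod 2 = 1
  c[7] = d·G[:,7] = (11010011111)·(00001111111) mod 2 = 0+0+0+0+0+0+1+1+1+1+1 mod 2 = 1
  c[8] = d·G[:,8] = (11010011111)·(00001000000) mod 2 = 0+0+0+0+0+0+0+0+0+0+0 mod 2 = 0
  c[9] = d·G[:,9] = (11010011111)·(00000100000) mod 2 = 0+0+0+0+0+0+0+0+0+0+0 mod 2 = 0
  c[10] = d·G[:,10] = (11010011111)·(00000010000) mod 2 = 0+0+0+0+0+0+1+0+0+0+0 mod 2 = 1
  c[11] = d·G[:,11] = (11010011111)·(00000001000) mod 2 = 0+0+0+0+0+0+0+1+0+0+0 mod 2 = 1
  c[12] = d·G[:,12] = (11010011111)·(00000000100) mod 2 = 0+0+0+0+0+0+0+0+1+0+0 mod 2 = 1
  c[13] = d·G[:,13] = (11010011111)·(00000000010) mod 2 = 0+0+0+0+0+0+0+0+0+1+0 mod 2 = 1
  c[14] = d·G[:,14] = (11010011111)·(00000000001) mod 2 = 0+0+0+0+0+0+0+0+0+0+1 mod 2 = 1
Codeword = 011010110011111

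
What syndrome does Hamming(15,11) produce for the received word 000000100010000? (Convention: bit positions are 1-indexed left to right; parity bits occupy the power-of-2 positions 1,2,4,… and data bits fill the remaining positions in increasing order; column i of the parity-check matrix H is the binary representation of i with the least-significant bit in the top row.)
Syndrome s = H · r^T (mod 2), r = 000000100010000:
  s[0] = (101010101010101)·(000000100010000) mod 2 = 0+0+0+0+0+0+1+0+0+0+1+0+0+0+0 mod 2 = 0
  s[1] = (011001100110011)·(000000100010000) mod 2 = 0+0+0+0+0+0+1+0+0+0+1+0+0+0+0 mod 2 = 0
  s[2] = (000111100001111)·(000000100010000) mod 2 = 0+0+0+0+0+0+1+0+0+0+0+0+0+0+0 mod 2 = 1
  s[3] = (000000011111111)·(000000100010000) mod 2 = 0+0+0+0+0+0+0+0+0+0+1+0+0+0+0 mod 2 = 1
Syndrome = 0011
Non-zero syndrome: error at position 12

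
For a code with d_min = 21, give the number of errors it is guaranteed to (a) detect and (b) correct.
(a) Detection requires d_min ≥ e+1, so e ≤ d_min − 1 = 20.
(b) Correction requires d_min ≥ 2t+1, so t ≤ ⌊(d_min − 1)/2⌋ = ⌊20/2⌋ = 10.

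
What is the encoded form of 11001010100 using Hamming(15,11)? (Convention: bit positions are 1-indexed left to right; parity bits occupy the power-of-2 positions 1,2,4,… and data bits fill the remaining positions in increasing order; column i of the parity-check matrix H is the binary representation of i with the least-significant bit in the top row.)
Codeword c = d · G (mod 2), d = 11001010100:
  c[0] = d·G[:,0] = (11001010100)·(11011010101) mod 2 = 1+1+0+0+1+0+1+0+1+0+0 mod 2 = 1
  c[1] = d·G[:,1] = (11001010100)·(10110110011) mod 2 = 1+0+0+0+0+0+1+0+0+0+0 mod 2 = 0
  c[2] = d·G[:,2] = (11001010100)·(10000000000) mod 2 = 1+0+0+0+0+0+0+0+0+0+0 mod 2 = 1
  c[3] = d·G[:,3] = (11001010100)·(01110001111) mod 2 = 0+1+0+0+0+0+0+0+1+0+0 mod 2 = 0
  c[4] = d·G[:,4] = (11001010100)·(01000000000) mod 2 = 0+1+0+0+0+0+0+0+0+0+0 mod 2 = 1
  c[5] = d·G[:,5] = (11001010100)·(00100000000) mod 2 = 0+0+0+0+0+0+0+0+0+0+0 mod 2 = 0
  c[6] = d·G[:,6] = (11001010100)·(00010000000) mod 2 = 0+0+0+0+0+0+0+0+0+0+0 mod 2 = 0
  c[7] = d·G[:,7] = (11001010100)·(00001111111) mod 2 = 0+0+0+0+1+0+1+0+1+0+0 mod 2 = 1
  c[8] = d·G[:,8] = (11001010100)·(00001000000) mod 2 = 0+0+0+0+1+0+0+0+0+0+0 mod 2 = 1
  c[9] = d·G[:,9] = (11001010100)·(00000100000) mod 2 = 0+0+0+0+0+0+0+0+0+0+0 mod 2 = 0
  c[10] = d·G[:,10] = (11001010100)·(00000010000) mod 2 = 0+0+0+0+0+0+1+0+0+0+0 mod 2 = 1
  c[11] = d·G[:,11] = (11001010100)·(00000001000) mod 2 = 0+0+0+0+0+0+0+0+0+0+0 mod 2 = 0
  c[12] = d·G[:,12] = (11001010100)·(00000000100) mod 2 = 0+0+0+0+0+0+0+0+1+0+0 mod 2 = 1
  c[13] = d·G[:,13] = (11001010100)·(00000000010) mod 2 = 0+0+0+0+0+0+0+0+0+0+0 mod 2 = 0
  c[14] = d·G[:,14] = (11001010100)·(00000000001) mod 2 = 0+0+0+0+0+0+0+0+0+0+0 mod 2 = 0
Codeword = 101010011010100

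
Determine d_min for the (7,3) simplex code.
d_min = 4 (every nonzero codeword of the simplex code S_3 has weight 2^(r−1) = 4).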